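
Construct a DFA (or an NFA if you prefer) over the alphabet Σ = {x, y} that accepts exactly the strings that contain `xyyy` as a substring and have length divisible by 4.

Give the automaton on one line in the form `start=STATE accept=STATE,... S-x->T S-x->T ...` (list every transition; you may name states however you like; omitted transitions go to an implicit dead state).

start=q0 accept=q13 q0-x->q1 q0-y->q2 q1-x->q3 q1-y->q4 q2-x->q3 q2-y->q5 q3-x->q6 q3-y->q7 q4-x->q6 q4-y->q8 q5-x->q6 q5-y->q9 q6-x->q10 q6-y->q11 q7-x->q10 q7-y->q12 q8-x->q10 q8-y->q13 q9-x->q10 q9-y->q0 q10-x->q1 q10-y->q14 q11-x->q1 q11-y->q15 q12-x->q1 q12-y->q16 q13-x->q16 q13-y->q16 q14-x->q3 q14-y->q17 q15-x->q3 q15-y->q18 q16-x->q18 q16-y->q18 q17-x->q6 q17-y->q19 q18-x->q19 q18-y->q19 q19-x->q13 q19-y->q13

Run two small machines in parallel and take their product. The first has 5 states tracking whether and how much of `xyyy` has been seen; the second has 4 states tracking the input length modulo 4. A product state is a pair (one from each), accepting exactly when both do.
          x    y  
>  q0     q1   q2 
   q1     q3   q4 
   q2     q3   q5 
   q3     q6   q7 
   q4     q6   q8 
   q5     q6   q9 
   q6    q10  q11 
   q7    q10  q12 
   q8    q10  q13 
   q9    q10   q0 
   q10    q1  q14 
   q11    q1  q15 
   q12    q1  q16 
 * q13   q16  q16 
   q14    q3  q17 
   q15    q3  q18 
   q16   q18  q18 
   q17    q6  q19 
   q18   q19  q19 
   q19   q13  q13 
(> = start, * = accepting)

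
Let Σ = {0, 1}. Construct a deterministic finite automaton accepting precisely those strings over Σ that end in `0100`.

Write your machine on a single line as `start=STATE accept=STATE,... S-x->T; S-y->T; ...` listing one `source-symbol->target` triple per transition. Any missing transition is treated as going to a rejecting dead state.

start=s0; accept=s4; s0-0->s1; s0-1->s0; s1-0->s1; s1-1->s2; s2-0->s3; s2-1->s0; s3-0->s4; s3-1->s2; s4-0->s1; s4-1->s2

Remember how much of `0100` the current input suffix matches. State s0 means no match yet; s1 means the last symbol is `0`; s2 means the last 2 symbols are `01`; s3 means the last 3 symbols are `010`; s4 means the last 4 symbols are `0100`. Only s4 accepts. On a mismatch, fall back to the longest proper suffix that is still a prefix of `0100`.
With 5 states:
        0   1  
>  s0   s1  s0 
   s1   s1  s2 
   s2   s3  s0 
   s3   s4  s2 
 * s4   s1  s2 
(> = start, * = accepting)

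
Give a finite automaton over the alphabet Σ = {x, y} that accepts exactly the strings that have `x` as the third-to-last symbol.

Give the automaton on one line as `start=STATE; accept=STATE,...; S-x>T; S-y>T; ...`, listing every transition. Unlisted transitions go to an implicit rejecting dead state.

A DFA must remember the last 3 symbols (since which symbol is third-to-last isn't known until the input ends). Use one state per possible window of the last ≤3 symbols; accept from those whose window starts with `x`.
15 states suffice.
          x    y  
>  S0     S1   S2 
   S1     S3   S4 
   S2     S5   S6 
   S3     S7   S8 
   S4     S9  S10 
   S5    S11  S12 
   S6    S13  S14 
 * S7     S7   S8 
 * S8     S9  S10 
 * S9    S11  S12 
 * S10   S13  S14 
   S11    S7   S8 
   S12    S9  S10 
   S13   S11  S12 
   S14   S13  S14 
(> = start, * = accepting)

start=S0; accept=S7,S8,S9,S10; S0-x>S1; S0-y>S2; S1-x>S3; S1-y>S4; S2-x>S5; S2-y>S6; S3-x>S7; S3-y>S8; S4-x>S9; S4-y>S10; S5-x>S11; S5-y>S12; S6-x>S13; S6-y>S14; S7-x>S7; S7-y>S8; S8-x>S9; S8-y>S10; S9-x>S11; S9-y>S12; S10-x>S13; S10-y>S14; S11-x>S7; S11-y>S8; S12-x>S9; S12-y>S10; S13-x>S11; S13-y>S12; S14-x>S13; S14-y>S14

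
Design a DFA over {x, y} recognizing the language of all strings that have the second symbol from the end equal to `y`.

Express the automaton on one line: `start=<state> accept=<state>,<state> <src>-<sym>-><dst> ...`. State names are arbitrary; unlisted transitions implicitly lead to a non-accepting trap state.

start=q0 accept=q5,q6 q0-x->q1 q0-y->q2 q1-x->q3 q1-y->q4 q2-x->q5 q2-y->q6 q3-x->q3 q3-y->q4 q4-x->q5 q4-y->q6 q5-x->q3 q5-y->q4 q6-x->q5 q6-y->q6

Because acceptance depends on a position counted from the end, the machine has to buffer the most recent 2 symbols. Make each state the string of the last up-to-2 symbols read; on input `x` shift the window left and append `x`. Accept when the buffered window has length 2 and begins with `y`.
With 7 states:
        x   y  
>  q0   q1  q2 
   q1   q3  q4 
   q2   q5  q6 
   q3   q3  q4 
   q4   q5  q6 
 * q5   q3  q4 
 * q6   q5  q6 
(> = start, * = accepting)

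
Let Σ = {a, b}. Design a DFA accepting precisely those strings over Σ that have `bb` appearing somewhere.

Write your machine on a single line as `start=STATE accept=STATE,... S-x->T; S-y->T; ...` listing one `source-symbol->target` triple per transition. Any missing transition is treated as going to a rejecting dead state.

start=S0; accept=S2; S0-a->S0; S0-b->S1; S1-a->S0; S1-b->S2; S2-a->S2; S2-b->S2

States S0..S1 record the length of the longest prefix of `bb` that matches the current input suffix. Reaching S2 means `bb` has been seen, and we stay there forever. Accept from S2.
With 3 states:
        a   b  
>  S0   S0  S1 
   S1   S0  S2 
 * S2   S2  S2 
(> = start, * = accepting)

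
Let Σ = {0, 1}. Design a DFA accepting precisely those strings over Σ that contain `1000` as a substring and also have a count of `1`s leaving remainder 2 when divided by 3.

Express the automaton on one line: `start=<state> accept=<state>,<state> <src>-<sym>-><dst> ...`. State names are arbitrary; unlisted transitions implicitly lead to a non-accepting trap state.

start=S0 accept=S10 S0-0->S0 S0-1->S1 S1-0->S2 S1-1->S3 S2-0->S4 S2-1->S3 S3-0->S5 S3-1->S6 S4-0->S7 S4-1->S3 S5-0->S8 S5-1->S6 S6-0->S9 S6-1->S1 S7-0->S7 S7-1->S10 S8-0->S10 S8-1->S6 S9-0->S11 S9-1->S1 S10-0->S10 S10-1->S12 S11-0->S12 S11-1->S1 S12-0->S12 S12-1->S7

Handle the two conditions separately and then intersect. One (5 states) tracks whether and how much of `1000` has been seen; the other (3 states) tracks the count of `1`s modulo 3. Each combined state is a pair, one component from each; accept when both components accept.
13 states suffice.
          0    1  
>  S0     S0   S1 
   S1     S2   S3 
   S2     S4   S3 
   S3     S5   S6 
   S4     S7   S3 
   S5     S8   S6 
   S6     S9   S1 
   S7     S7  S10 
   S8    S10   S6 
   S9    S11   S1 
 * S10   S10  S12 
   S11   S12   S1 
   S12   S12   S7 
(> = start, * = accepting)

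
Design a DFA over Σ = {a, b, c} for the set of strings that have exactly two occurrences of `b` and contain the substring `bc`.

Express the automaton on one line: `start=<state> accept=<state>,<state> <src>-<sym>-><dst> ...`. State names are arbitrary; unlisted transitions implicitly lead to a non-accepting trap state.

Build one automaton per condition and run them in lockstep. One (4 states) tracks the count of `b`s, saturating at 3; the other (3 states) tracks whether and how much of `bc` has been seen. Each combined state is a pair, one component from each; accept when both components accept. Equivalent product states are then merged.
7 states suffice.
        a   b   c  
>  q0   q0  q1  q0 
   q1   q2  q3  q4 
   q2   q2  q3  q2 
   q3   q5  q5  q6 
   q4   q4  q6  q4 
   q5   q5  q5  q5 
 * q6   q6  q5  q6 
(> = start, * = accepting)

start=q0 accept=q6 q0-a->q0 q0-b->q1 q0-c->q0 q1-a->q2 q1-b->q3 q1-c->q4 q2-a->q2 q2-b->q3 q2-c->q2 q3-a->q5 q3-b->q5 q3-c->q6 q4-a->q4 q4-b->q6 q4-c->q4 q5-a->q5 q5-b->q5 q5-c->q5 q6-a->q6 q6-b->q5 q6-c->q6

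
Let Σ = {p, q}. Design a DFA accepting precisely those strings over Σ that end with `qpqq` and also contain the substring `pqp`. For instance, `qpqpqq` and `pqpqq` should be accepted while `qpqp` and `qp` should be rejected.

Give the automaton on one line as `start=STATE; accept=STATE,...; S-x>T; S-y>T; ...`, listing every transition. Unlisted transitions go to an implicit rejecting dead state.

start=A; accept=L; A-p>B; A-q>C; B-p>B; B-q>D; C-p>E; C-q>C; D-p>F; D-q>C; E-p>B; E-q>G; F-p>H; F-q>I; G-p>F; G-q>J; H-p>H; H-q>K; I-p>F; I-q>L; J-p>E; J-q>C; K-p>F; K-q>K; L-p>F; L-q>K

Handle the two conditions separately and then intersect. One (5 states) tracks how much of the suffix `qpqq` has currently been matched; the other (4 states) tracks whether and how much of `pqp` has been seen. Each combined state is a pair, one component from each; accept when both components accept.
12 states suffice.
       p  q 
>  A   B  C 
   B   B  D 
   C   E  C 
   D   F  C 
   E   B  G 
   F   H  I 
   G   F  J 
   H   H  K 
   I   F  L 
   J   E  C 
   K   F  K 
 * L   F  K 
(> = start, * = accepting)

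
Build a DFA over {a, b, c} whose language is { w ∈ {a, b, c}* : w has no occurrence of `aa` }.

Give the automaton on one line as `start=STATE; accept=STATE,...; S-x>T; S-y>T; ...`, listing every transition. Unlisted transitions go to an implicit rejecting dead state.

This is the complement of 'contains `aa`'. Use the same substring-matching states — s0 through s2 holding how much of `aa` has just been matched — but flip the accepting set: everything except the trap s2 accepts.
With 3 states:
        a   b   c  
>* s0   s1  s0  s0 
 * s1   s2  s0  s0 
   s2   s2  s2  s2 
(> = start, * = accepting)

start=s0; accept=s0,s1; s0-a>s1; s0-b>s0; s0-c>s0; s1-a>s2; s1-b>s0; s1-c>s0; s2-a>s2; s2-b>s2; s2-c>s2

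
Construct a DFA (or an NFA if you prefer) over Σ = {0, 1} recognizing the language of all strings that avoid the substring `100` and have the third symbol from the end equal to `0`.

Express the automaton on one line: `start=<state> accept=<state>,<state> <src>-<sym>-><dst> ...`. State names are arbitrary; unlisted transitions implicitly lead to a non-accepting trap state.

Run two small machines in parallel and take their product. One (4 states) tracks partial matches of the forbidden pattern `100`; the other (15 states) tracks the last 3 symbols read. Each combined state is a pair, one component from each; accept when both components accept. Equivalent product states are then merged.
With 11 states:
          0    1  
>  s0     s1   s2 
   s1     s3   s4 
   s2     s5   s2 
   s3     s6   s7 
   s4     s8   s9 
   s5    s10   s4 
 * s6     s6   s7 
 * s7     s8   s9 
 * s8    s10   s4 
 * s9     s5   s2 
   s10   s10  s10 
(> = start, * = accepting)

start=s0 accept=s6,s7,s8,s9 s0-0->s1 s0-1->s2 s1-0->s3 s1-1->s4 s2-0->s5 s2-1->s2 s3-0->s6 s3-1->s7 s4-0->s8 s4-1->s9 s5-0->s10 s5-1->s4 s6-0->s6 s6-1->s7 s7-0->s8 s7-1->s9 s8-0->s10 s8-1->s4 s9-0->s5 s9-1->s2 s10-0->s10 s10-1->s10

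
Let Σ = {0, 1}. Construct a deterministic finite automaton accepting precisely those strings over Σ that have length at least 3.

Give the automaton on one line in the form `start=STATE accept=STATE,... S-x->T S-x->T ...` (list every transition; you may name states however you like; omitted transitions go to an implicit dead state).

start=q0 accept=q3,q4 q0-0->q1 q0-1->q1 q1-0->q2 q1-1->q2 q2-0->q3 q2-1->q3 q3-0->q4 q3-1->q4 q4-0->q4 q4-1->q4

Count input length up to 4: every symbol moves from q0 toward q4, which means 'more than 3' and absorbs. Accept from {q3, q4}.
5 states suffice.
        0   1  
>  q0   q1  q1 
   q1   q2  q2 
   q2   q3  q3 
 * q3   q4  q4 
 * q4   q4  q4 
(> = start, * = accepting)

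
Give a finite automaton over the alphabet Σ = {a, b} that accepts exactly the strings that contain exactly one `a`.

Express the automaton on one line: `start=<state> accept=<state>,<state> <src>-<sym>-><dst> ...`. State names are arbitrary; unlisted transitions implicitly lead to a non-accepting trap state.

start=s0 accept=s1 s0-a->s1 s0-b->s0 s1-a->s2 s1-b->s1 s2-a->s2 s2-b->s2

Count `a`s, saturating at 2: state s0 means no `a` yet, s1 means one `a` seen, s2 means more than one. Each `a` increments (capped at s2); other symbols loop. Accept from {s1}.
        a   b  
>  s0   s1  s0 
 * s1   s2  s1 
   s2   s2  s2 
(> = start, * = accepting)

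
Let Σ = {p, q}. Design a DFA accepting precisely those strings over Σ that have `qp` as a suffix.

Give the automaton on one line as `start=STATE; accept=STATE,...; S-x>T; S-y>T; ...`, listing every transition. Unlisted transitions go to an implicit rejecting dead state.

start=S0; accept=S2; S0-p>S0; S0-q>S1; S1-p>S2; S1-q>S1; S2-p>S0; S2-q>S1

Remember how much of `qp` the current input suffix matches. State S0 means no match yet; S1 means the last symbol is `q`; S2 means the last 2 symbols are `qp`. Only S2 accepts. On a mismatch, fall back to the longest proper suffix that is still a prefix of `qp`.
        p   q  
>  S0   S0  S1 
   S1   S2  S1 
 * S2   S0  S1 
(> = start, * = accepting)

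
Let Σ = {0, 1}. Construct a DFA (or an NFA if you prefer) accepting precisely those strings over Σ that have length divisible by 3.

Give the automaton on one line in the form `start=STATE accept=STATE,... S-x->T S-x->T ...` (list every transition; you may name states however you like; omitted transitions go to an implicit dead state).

Only the length mod 3 matters, so use a 3-cycle: from any state, every input symbol moves to the next state, wrapping q2 back to q0. Mark q0 accepting.
        0   1  
>* q0   q1  q1 
   q1   q2  q2 
   q2   q0  q0 
(> = start, * = accepting)

start=q0 accept=q0 q0-0->q1 q0-1->q1 q1-0->q2 q1-1->q2 q2-0->q0 q2-1->q0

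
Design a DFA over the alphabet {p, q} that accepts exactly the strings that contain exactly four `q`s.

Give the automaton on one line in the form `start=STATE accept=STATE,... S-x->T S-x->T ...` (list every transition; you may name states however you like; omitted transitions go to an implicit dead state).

start=s0 accept=s4 s0-p->s0 s0-q->s1 s1-p->s1 s1-q->s2 s2-p->s2 s2-q->s3 s3-p->s3 s3-q->s4 s4-p->s4 s4-q->s5 s5-p->s5 s5-q->s5

Only the number of `q`s matters, and only up to 5. Make a chain s0 → s1 → s2 → s3 → s4 → s5 advanced by each `q` (with s5 absorbing); every other symbol self-loops. The accepting set is {s4}.
A 6-state machine:
        p   q  
>  s0   s0  s1 
   s1   s1  s2 
   s2   s2  s3 
   s3   s3  s4 
 * s4   s4  s5 
   s5   s5  s5 
(> = start, * = accepting)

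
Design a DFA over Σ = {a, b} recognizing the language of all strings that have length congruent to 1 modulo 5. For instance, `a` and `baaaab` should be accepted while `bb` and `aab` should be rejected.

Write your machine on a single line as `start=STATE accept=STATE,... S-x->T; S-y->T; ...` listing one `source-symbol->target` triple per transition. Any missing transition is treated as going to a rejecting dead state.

start=S0; accept=S1; S0-a->S1; S0-b->S1; S1-a->S2; S1-b->S2; S2-a->S3; S2-b->S3; S3-a->S4; S3-b->S4; S4-a->S0; S4-b->S0

Count input length modulo 5: every symbol advances one step around the cycle S0 → S1 → S2 → S3 → S4 → S0. Accept at S1.
5 states suffice.
        a   b  
>  S0   S1  S1 
 * S1   S2  S2 
   S2   S3  S3 
   S3   S4  S4 
   S4   S0  S0 
(> = start, * = accepting)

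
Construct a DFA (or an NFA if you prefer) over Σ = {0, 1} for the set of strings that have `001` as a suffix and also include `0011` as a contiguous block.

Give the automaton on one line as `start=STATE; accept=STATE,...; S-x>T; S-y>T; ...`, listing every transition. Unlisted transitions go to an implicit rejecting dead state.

Build one automaton per condition and run them in lockstep. One (4 states) tracks how much of the suffix `001` has currently been matched; the other (5 states) tracks whether and how much of `0011` has been seen. Each combined state is a pair, one component from each; accept when both components accept.
8 states suffice.
       0  1 
>  A   B  A 
   B   C  A 
   C   C  D 
   D   B  E 
   E   F  E 
   F   G  E 
   G   G  H 
 * H   F  E 
(> = start, * = accepting)

start=A; accept=H; A-0>B; A-1>A; B-0>C; B-1>A; C-0>C; C-1>D; D-0>B; D-1>E; E-0>F; E-1>E; F-0>G; F-1>E; G-0>G; G-1>H; H-0>F; H-1>E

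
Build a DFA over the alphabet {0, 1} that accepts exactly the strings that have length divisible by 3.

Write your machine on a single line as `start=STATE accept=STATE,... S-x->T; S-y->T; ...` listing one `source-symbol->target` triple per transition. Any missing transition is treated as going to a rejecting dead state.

start=q0; accept=q0; q0-0->q1; q0-1->q1; q1-0->q2; q1-1->q2; q2-0->q0; q2-1->q0

Count input length modulo 3: every symbol advances one step around the cycle q0 → q1 → q2 → q0. Accept at q0.
3 states suffice.
        0   1  
>* q0   q1  q1 
   q1   q2  q2 
   q2   q0  q0 
(> = start, * = accepting)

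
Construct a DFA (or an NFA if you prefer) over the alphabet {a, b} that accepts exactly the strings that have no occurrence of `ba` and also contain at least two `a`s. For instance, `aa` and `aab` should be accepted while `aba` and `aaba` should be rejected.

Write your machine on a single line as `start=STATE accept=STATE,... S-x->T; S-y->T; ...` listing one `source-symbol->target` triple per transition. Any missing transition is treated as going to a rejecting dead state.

start=q0; accept=q3,q6,q7,q9; q0-a->q1; q0-b->q2; q1-a->q3; q1-b->q4; q2-a->q5; q2-b->q2; q3-a->q6; q3-b->q7; q4-a->q8; q4-b->q4; q5-a->q8; q5-b->q5; q6-a->q6; q6-b->q9; q7-a->q10; q7-b->q7; q8-a->q10; q8-b->q8; q9-a->q10; q9-b->q9; q10-a->q10; q10-b->q10

Build one automaton per condition and run them in lockstep. One (3 states) tracks partial matches of the forbidden pattern `ba`; the other (4 states) tracks the count of `a`s, saturating at 3. Each combined state is a pair, one component from each; accept when both components accept.
11 states suffice.
          a    b  
>  q0     q1   q2 
   q1     q3   q4 
   q2     q5   q2 
 * q3     q6   q7 
   q4     q8   q4 
   q5     q8   q5 
 * q6     q6   q9 
 * q7    q10   q7 
   q8    q10   q8 
 * q9    q10   q9 
   q10   q10  q10 
(> = start, * = accepting)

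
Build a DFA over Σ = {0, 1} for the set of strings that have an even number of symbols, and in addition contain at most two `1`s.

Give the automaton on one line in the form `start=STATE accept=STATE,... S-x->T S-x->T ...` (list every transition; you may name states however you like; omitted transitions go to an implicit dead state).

Build one automaton per condition and run them in lockstep. The first has 2 states tracking the input length modulo 2; the second has 4 states tracking the count of `1`s, saturating at 3. A product state is a pair (one from each), accepting exactly when both do. After merging equivalent states the machine shrinks.
7 states suffice.
        0   1  
>* q0   q1  q2 
   q1   q0  q3 
   q2   q3  q4 
 * q3   q2  q5 
 * q4   q5  q6 
   q5   q4  q6 
   q6   q6  q6 
(> = start, * = accepting)

start=q0 accept=q0,q3,q4 q0-0->q1 q0-1->q2 q1-0->q0 q1-1->q3 q2-0->q3 q2-1->q4 q3-0->q2 q3-1->q5 q4-0->q5 q4-1->q6 q5-0->q4 q5-1->q6 q6-0->q6 q6-1->q6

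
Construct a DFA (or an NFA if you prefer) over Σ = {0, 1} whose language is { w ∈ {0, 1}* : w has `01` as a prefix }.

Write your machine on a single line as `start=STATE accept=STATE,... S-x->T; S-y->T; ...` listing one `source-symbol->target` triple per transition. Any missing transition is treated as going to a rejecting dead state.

Walk along `01` while the input agrees: from s0 take `0` to s1, and so on. Any deviation drops to the rejecting sink s3. Once s2 is reached the prefix is confirmed and every continuation is accepted.
4 states suffice.
        0   1  
>  s0   s1  s3 
   s1   s3  s2 
 * s2   s2  s2 
   s3   s3  s3 
(> = start, * = accepting)

start=s0; accept=s2; s0-0->s1; s0-1->s3; s1-0->s3; s1-1->s2; s2-0->s2; s2-1->s2; s3-0->s3; s3-1->s3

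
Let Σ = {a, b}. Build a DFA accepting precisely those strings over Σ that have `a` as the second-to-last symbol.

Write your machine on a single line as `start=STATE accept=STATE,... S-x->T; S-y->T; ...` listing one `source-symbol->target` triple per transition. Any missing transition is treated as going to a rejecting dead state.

start=S0; accept=S3,S4; S0-a->S1; S0-b->S2; S1-a->S3; S1-b->S4; S2-a->S5; S2-b->S6; S3-a->S3; S3-b->S4; S4-a->S5; S4-b->S6; S5-a->S3; S5-b->S4; S6-a->S5; S6-b->S6

A DFA must remember the last 2 symbols (since which symbol is second-to-last isn't known until the input ends). Use one state per possible window of the last ≤2 symbols; accept from those whose window starts with `a`.
        a   b  
>  S0   S1  S2 
   S1   S3  S4 
   S2   S5  S6 
 * S3   S3  S4 
 * S4   S5  S6 
   S5   S3  S4 
   S6   S5  S6 
(> = start, * = accepting)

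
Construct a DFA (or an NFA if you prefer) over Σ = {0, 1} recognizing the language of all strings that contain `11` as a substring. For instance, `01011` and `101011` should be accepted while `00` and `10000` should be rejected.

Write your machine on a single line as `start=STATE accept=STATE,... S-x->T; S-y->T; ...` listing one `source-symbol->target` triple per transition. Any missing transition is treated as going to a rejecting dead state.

start=q0; accept=q2; q0-0->q0; q0-1->q1; q1-0->q0; q1-1->q2; q2-0->q2; q2-1->q2

Track how much of `11` has been matched so far: state q0 is no progress, q2 is the absorbing accept state reached once `11` has occurred. Intermediate states record partial matches; on a mismatch, fall back to the longest reusable overlap.
3 states suffice.
        0   1  
>  q0   q0  q1 
   q1   q0  q2 
 * q2   q2  q2 
(> = start, * = accepting)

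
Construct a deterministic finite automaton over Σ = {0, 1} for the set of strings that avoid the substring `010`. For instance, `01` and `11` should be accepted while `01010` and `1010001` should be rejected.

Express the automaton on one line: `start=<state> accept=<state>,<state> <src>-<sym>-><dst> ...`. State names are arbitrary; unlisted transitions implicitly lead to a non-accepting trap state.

start=s0 accept=s0,s1,s2 s0-0->s1 s0-1->s0 s1-0->s1 s1-1->s2 s2-0->s3 s2-1->s0 s3-0->s3 s3-1->s3

This is the complement of 'contains `010`'. Use the same substring-matching states — s0 through s3 holding how much of `010` has just been matched — but flip the accepting set: everything except the trap s3 accepts.
4 states suffice.
        0   1  
>* s0   s1  s0 
 * s1   s1  s2 
 * s2   s3  s0 
   s3   s3  s3 
(> = start, * = accepting)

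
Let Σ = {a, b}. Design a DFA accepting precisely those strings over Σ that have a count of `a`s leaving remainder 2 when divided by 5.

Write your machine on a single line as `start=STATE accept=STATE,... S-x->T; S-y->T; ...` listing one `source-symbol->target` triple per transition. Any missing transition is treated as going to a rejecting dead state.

start=q0; accept=q2; q0-a->q1; q0-b->q0; q1-a->q2; q1-b->q1; q2-a->q3; q2-b->q2; q3-a->q4; q3-b->q3; q4-a->q0; q4-b->q4

Keep the running count of `a`s modulo 5: each `a` advances along the cycle q0 → q1 → q2 → q3 → q4 → q0 while other symbols loop. Accept at q2.
5 states suffice.
        a   b  
>  q0   q1  q0 
   q1   q2  q1 
 * q2   q3  q2 
   q3   q4  q3 
   q4   q0  q4 
(> = start, * = accepting)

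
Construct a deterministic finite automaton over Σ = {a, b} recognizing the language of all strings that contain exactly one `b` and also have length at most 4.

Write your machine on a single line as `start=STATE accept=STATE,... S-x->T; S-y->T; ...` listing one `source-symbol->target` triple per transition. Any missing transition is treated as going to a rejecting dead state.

start=S0; accept=S2,S4,S7,S10; S0-a->S1; S0-b->S2; S1-a->S3; S1-b->S4; S2-a->S4; S2-b->S5; S3-a->S6; S3-b->S7; S4-a->S7; S4-b->S8; S5-a->S8; S5-b->S8; S6-a->S9; S6-b->S10; S7-a->S10; S7-b->S11; S8-a->S11; S8-b->S11; S9-a->S12; S9-b->S13; S10-a->S13; S10-b->S14; S11-a->S14; S11-b->S14; S12-a->S12; S12-b->S13; S13-a->S13; S13-b->S14; S14-a->S14; S14-b->S14

Build one automaton per condition and run them in lockstep. The first has 3 states tracking the count of `b`s, saturating at 2; the second has 6 states tracking the input length, saturating at 5. A product state is a pair (one from each), accepting exactly when both do.
15 states suffice.
          a    b  
>  S0     S1   S2 
   S1     S3   S4 
 * S2     S4   S5 
   S3     S6   S7 
 * S4     S7   S8 
   S5     S8   S8 
   S6     S9  S10 
 * S7    S10  S11 
   S8    S11  S11 
   S9    S12  S13 
 * S10   S13  S14 
   S11   S14  S14 
   S12   S12  S13 
   S13   S13  S14 
   S14   S14  S14 
(> = start, * = accepting)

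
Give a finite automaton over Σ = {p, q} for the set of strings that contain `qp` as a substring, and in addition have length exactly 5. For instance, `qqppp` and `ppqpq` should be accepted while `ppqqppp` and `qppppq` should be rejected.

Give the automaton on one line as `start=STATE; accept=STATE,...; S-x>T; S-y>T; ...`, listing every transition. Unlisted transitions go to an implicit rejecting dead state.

Build one automaton per condition and run them in lockstep. The first has 3 states tracking whether and how much of `qp` has been seen; the second has 7 states tracking the input length, saturating at 6. A product state is a pair (one from each), accepting exactly when both do.
       p  q 
>  A   B  C 
   B   D  E 
   C   F  E 
   D   G  H 
   E   I  H 
   F   I  I 
   G   J  K 
   H   L  K 
   I   L  L 
   J   M  N 
   K   O  N 
   L   O  O 
   M   P  Q 
   N   R  Q 
 * O   R  R 
   P   P  Q 
   Q   R  Q 
   R   R  R 
(> = start, * = accepting)

start=A; accept=O; A-p>B; A-q>C; B-p>D; B-q>E; C-p>F; C-q>E; D-p>G; D-q>H; E-p>I; E-q>H; F-p>I; F-q>I; G-p>J; G-q>K; H-p>L; H-q>K; I-p>L; I-q>L; J-p>M; J-q>N; K-p>O; K-q>N; L-p>O; L-q>O; M-p>P; M-q>Q; N-p>R; N-q>Q; O-p>R; O-q>R; P-p>P; P-q>Q; Q-p>R; Q-q>Q; R-p>R; R-q>R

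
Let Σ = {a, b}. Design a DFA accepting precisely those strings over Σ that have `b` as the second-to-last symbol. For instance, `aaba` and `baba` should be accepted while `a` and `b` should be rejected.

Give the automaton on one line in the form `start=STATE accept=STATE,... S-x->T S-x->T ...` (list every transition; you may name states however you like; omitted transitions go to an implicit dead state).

A DFA must remember the last 2 symbols (since which symbol is second-to-last isn't known until the input ends). Use one state per possible window of the last ≤2 symbols; accept from those whose window starts with `b`.
7 states suffice.
        a   b  
>  s0   s1  s2 
   s1   s3  s4 
   s2   s5  s6 
   s3   s3  s4 
   s4   s5  s6 
 * s5   s3  s4 
 * s6   s5  s6 
(> = start, * = accepting)

start=s0 accept=s5,s6 s0-a->s1 s0-b->s2 s1-a->s3 s1-b->s4 s2-a->s5 s2-b->s6 s3-a->s3 s3-b->s4 s4-a->s5 s4-b->s6 s5-a->s3 s5-b->s4 s6-a->s5 s6-b->s6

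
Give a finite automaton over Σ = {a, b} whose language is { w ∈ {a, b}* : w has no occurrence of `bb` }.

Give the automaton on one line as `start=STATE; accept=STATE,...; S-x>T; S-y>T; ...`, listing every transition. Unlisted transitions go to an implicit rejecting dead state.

start=s0; accept=s0,s1; s0-a>s0; s0-b>s1; s1-a>s0; s1-b>s2; s2-a>s2; s2-b>s2

This is the complement of 'contains `bb`'. Use the same substring-matching states — s0 through s2 holding how much of `bb` has just been matched — but flip the accepting set: everything except the trap s2 accepts.
A 3-state machine:
        a   b  
>* s0   s0  s1 
 * s1   s0  s2 
   s2   s2  s2 
(> = start, * = accepting)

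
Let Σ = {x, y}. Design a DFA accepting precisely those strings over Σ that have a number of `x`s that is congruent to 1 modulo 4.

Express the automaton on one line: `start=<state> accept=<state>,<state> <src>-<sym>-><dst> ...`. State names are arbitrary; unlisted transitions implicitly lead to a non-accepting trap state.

Keep the running count of `x`s modulo 4: each `x` advances along the cycle S0 → S1 → S2 → S3 → S0 while other symbols loop. Accept at S1.
A 4-state machine:
        x   y  
>  S0   S1  S0 
 * S1   S2  S1 
   S2   S3  S2 
   S3   S0  S3 
(> = start, * = accepting)

start=S0 accept=S1 S0-x->S1 S0-y->S0 S1-x->S2 S1-y->S1 S2-x->S3 S2-y->S2 S3-x->S0 S3-y->S3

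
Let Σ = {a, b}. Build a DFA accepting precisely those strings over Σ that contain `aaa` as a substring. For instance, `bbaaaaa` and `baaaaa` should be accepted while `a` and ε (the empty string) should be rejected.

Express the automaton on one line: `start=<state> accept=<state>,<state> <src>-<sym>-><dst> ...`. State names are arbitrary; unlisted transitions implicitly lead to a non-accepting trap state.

Track how much of `aaa` has been matched so far: state s0 is no progress, s3 is the absorbing accept state reached once `aaa` has occurred. Intermediate states record partial matches; on a mismatch, fall back to the longest reusable overlap.
4 states suffice.
        a   b  
>  s0   s1  s0 
   s1   s2  s0 
   s2   s3  s0 
 * s3   s3  s3 
(> = start, * = accepting)

start=s0 accept=s3 s0-a->s1 s0-b->s0 s1-a->s2 s1-b->s0 s2-a->s3 s2-b->s0 s3-a->s3 s3-b->s3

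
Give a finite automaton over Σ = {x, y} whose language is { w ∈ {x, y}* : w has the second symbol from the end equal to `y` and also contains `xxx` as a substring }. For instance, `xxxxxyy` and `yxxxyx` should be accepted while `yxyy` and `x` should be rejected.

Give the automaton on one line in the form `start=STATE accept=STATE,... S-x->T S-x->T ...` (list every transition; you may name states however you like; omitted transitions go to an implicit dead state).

start=q0 accept=q5,q6 q0-x->q1 q0-y->q0 q1-x->q2 q1-y->q0 q2-x->q3 q2-y->q0 q3-x->q3 q3-y->q4 q4-x->q5 q4-y->q6 q5-x->q3 q5-y->q4 q6-x->q5 q6-y->q6

Handle the two conditions separately and then intersect. The first has 7 states tracking the last 2 symbols read; the second has 4 states tracking whether and how much of `xxx` has been seen. A product state is a pair (one from each), accepting exactly when both do. After merging equivalent states the machine shrinks.
A 7-state machine:
        x   y  
>  q0   q1  q0 
   q1   q2  q0 
   q2   q3  q0 
   q3   q3  q4 
   q4   q5  q6 
 * q5   q3  q4 
 * q6   q5  q6 
(> = start, * = accepting)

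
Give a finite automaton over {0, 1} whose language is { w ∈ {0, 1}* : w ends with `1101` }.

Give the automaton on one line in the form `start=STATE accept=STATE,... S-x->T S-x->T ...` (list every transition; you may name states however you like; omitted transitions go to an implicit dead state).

Remember how much of `1101` the current input suffix matches. State q0 means no match yet; q1 means the last symbol is `1`; q2 means the last 2 symbols are `11`; q3 means the last 3 symbols are `110`; q4 means the last 4 symbols are `1101`. Only q4 accepts. On a mismatch, fall back to the longest proper suffix that is still a prefix of `1101`.
        0   1  
>  q0   q0  q1 
   q1   q0  q2 
   q2   q3  q2 
   q3   q0  q4 
 * q4   q0  q2 
(> = start, * = accepting)

start=q0 accept=q4 q0-0->q0 q0-1->q1 q1-0->q0 q1-1->q2 q2-0->q3 q2-1->q2 q3-0->q0 q3-1->q4 q4-0->q0 q4-1->q2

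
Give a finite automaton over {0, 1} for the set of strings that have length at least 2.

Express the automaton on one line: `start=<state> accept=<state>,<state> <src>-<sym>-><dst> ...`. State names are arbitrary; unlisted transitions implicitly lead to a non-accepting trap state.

start=q0 accept=q2,q3 q0-0->q1 q0-1->q1 q1-0->q2 q1-1->q2 q2-0->q3 q2-1->q3 q3-0->q3 q3-1->q3

We only need to distinguish lengths 0, 1, …, 2, and '>2'. Chain q0 → q1 → q2 → q3 on every symbol, with q3 looping. Accepting states: {q2, q3}.
A 4-state machine:
        0   1  
>  q0   q1  q1 
   q1   q2  q2 
 * q2   q3  q3 
 * q3   q3  q3 
(> = start, * = accepting)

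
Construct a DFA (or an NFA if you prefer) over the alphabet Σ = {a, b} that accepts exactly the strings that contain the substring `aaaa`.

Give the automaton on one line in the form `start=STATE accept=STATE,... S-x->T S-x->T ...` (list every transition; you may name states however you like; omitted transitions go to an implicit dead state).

States S0..S3 record the length of the longest prefix of `aaaa` that matches the current input suffix. Reaching S4 means `aaaa` has been seen, and we stay there forever. Accept from S4.
With 5 states:
        a   b  
>  S0   S1  S0 
   S1   S2  S0 
   S2   S3  S0 
   S3   S4  S0 
 * S4   S4  S4 
(> = start, * = accepting)

start=S0 accept=S4 S0-a->S1 S0-b->S0 S1-a->S2 S1-b->S0 S2-a->S3 S2-b->S0 S3-a->S4 S3-b->S0 S4-a->S4 S4-b->S4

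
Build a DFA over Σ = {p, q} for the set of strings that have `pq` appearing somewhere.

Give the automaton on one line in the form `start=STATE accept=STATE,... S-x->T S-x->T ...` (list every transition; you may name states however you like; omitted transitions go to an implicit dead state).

States A..B record the length of the longest prefix of `pq` that matches the current input suffix. Reaching C means `pq` has been seen, and we stay there forever. Accept from C.
With 3 states:
       p  q 
>  A   B  A 
   B   B  C 
 * C   C  C 
(> = start, * = accepting)

start=A accept=C A-p->B A-q->A B-p->B B-q->C C-p->C C-q->C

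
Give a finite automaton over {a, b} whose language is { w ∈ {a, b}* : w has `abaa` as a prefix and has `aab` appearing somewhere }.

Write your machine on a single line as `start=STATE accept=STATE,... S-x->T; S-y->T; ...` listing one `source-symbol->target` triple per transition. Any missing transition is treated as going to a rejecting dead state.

start=S0; accept=S6; S0-a->S1; S0-b->S2; S1-a->S2; S1-b->S3; S2-a->S2; S2-b->S2; S3-a->S4; S3-b->S2; S4-a->S5; S4-b->S2; S5-a->S5; S5-b->S6; S6-a->S6; S6-b->S6

Handle the two conditions separately and then intersect. The first has 6 states tracking whether the input so far still matches the prefix `abaa`; the second has 4 states tracking whether and how much of `aab` has been seen. A product state is a pair (one from each), accepting exactly when both do. After merging equivalent states the machine shrinks.
        a   b  
>  S0   S1  S2 
   S1   S2  S3 
   S2   S2  S2 
   S3   S4  S2 
   S4   S5  S2 
   S5   S5  S6 
 * S6   S6  S6 
(> = start, * = accepting)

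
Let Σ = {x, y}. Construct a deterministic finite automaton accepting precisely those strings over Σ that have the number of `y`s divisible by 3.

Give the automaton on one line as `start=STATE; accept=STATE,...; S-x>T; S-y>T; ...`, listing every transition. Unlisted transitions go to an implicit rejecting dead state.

Keep the running count of `y`s modulo 3: each `y` advances along the cycle q0 → q1 → q2 → q0 while other symbols loop. Accept at q0.
3 states suffice.
        x   y  
>* q0   q0  q1 
   q1   q1  q2 
   q2   q2  q0 
(> = start, * = accepting)

start=q0; accept=q0; q0-x>q0; q0-y>q1; q1-x>q1; q1-y>q2; q2-x>q2; q2-y>q0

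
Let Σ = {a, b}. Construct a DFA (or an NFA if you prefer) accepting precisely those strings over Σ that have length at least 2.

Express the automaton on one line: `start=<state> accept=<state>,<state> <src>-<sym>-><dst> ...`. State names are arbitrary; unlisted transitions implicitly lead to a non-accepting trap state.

start=q0 accept=q2,q3 q0-a->q1 q0-b->q1 q1-a->q2 q1-b->q2 q2-a->q3 q2-b->q3 q3-a->q3 q3-b->q3

Count input length up to 3: every symbol moves from q0 toward q3, which means 'more than 2' and absorbs. Accept from {q2, q3}.
        a   b  
>  q0   q1  q1 
   q1   q2  q2 
 * q2   q3  q3 
 * q3   q3  q3 
(> = start, * = accepting)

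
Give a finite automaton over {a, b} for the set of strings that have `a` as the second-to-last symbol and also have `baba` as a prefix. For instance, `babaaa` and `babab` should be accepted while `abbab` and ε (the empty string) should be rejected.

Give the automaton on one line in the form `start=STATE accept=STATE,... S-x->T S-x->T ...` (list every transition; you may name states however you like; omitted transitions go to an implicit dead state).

start=s0 accept=s6,s7 s0-a->s1 s0-b->s2 s1-a->s1 s1-b->s1 s2-a->s3 s2-b->s1 s3-a->s1 s3-b->s4 s4-a->s5 s4-b->s1 s5-a->s6 s5-b->s7 s6-a->s6 s6-b->s7 s7-a->s5 s7-b->s8 s8-a->s5 s8-b->s8

Build one automaton per condition and run them in lockstep. One (7 states) tracks the last 2 symbols read; the other (6 states) tracks whether the input so far still matches the prefix `baba`. Each combined state is a pair, one component from each; accept when both components accept. After merging equivalent states the machine shrinks.
9 states suffice.
        a   b  
>  s0   s1  s2 
   s1   s1  s1 
   s2   s3  s1 
   s3   s1  s4 
   s4   s5  s1 
   s5   s6  s7 
 * s6   s6  s7 
 * s7   s5  s8 
   s8   s5  s8 
(> = start, * = accepting)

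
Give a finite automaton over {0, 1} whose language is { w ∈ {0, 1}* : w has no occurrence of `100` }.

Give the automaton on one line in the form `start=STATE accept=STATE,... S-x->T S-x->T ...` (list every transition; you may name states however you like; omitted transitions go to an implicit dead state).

start=S0 accept=S0,S1,S2 S0-0->S0 S0-1->S1 S1-0->S2 S1-1->S1 S2-0->S3 S2-1->S1 S3-0->S3 S3-1->S3

Track partial matches of the forbidden pattern `100`. State S3 is a dead state reached once `100` has occurred; every other state accepts. S0 means no part of `100` is currently matched.
A 4-state machine:
        0   1  
>* S0   S0  S1 
 * S1   S2  S1 
 * S2   S3  S1 
   S3   S3  S3 
(> = start, * = accepting)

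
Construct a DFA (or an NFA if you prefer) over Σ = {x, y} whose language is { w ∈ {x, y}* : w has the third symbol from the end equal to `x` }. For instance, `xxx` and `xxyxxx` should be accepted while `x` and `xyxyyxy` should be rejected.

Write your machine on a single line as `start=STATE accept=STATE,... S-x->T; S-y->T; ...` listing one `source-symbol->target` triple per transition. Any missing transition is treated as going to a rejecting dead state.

A DFA must remember the last 3 symbols (since which symbol is third-to-last isn't known until the input ends). Use one state per possible window of the last ≤3 symbols; accept from those whose window starts with `x`.
15 states suffice.
          x    y  
>  S0     S1   S2 
   S1     S3   S4 
   S2     S5   S6 
   S3     S7   S8 
   S4     S9  S10 
   S5    S11  S12 
   S6    S13  S14 
 * S7     S7   S8 
 * S8     S9  S10 
 * S9    S11  S12 
 * S10   S13  S14 
   S11    S7   S8 
   S12    S9  S10 
   S13   S11  S12 
   S14   S13  S14 
(> = start, * = accepting)

start=S0; accept=S7,S8,S9,S10; S0-x->S1; S0-y->S2; S1-x->S3; S1-y->S4; S2-x->S5; S2-y->S6; S3-x->S7; S3-y->S8; S4-x->S9; S4-y->S10; S5-x->S11; S5-y->S12; S6-x->S13; S6-y->S14; S7-x->S7; S7-y->S8; S8-x->S9; S8-y->S10; S9-x->S11; S9-y->S12; S10-x->S13; S10-y->S14; S11-x->S7; S11-y->S8; S12-x->S9; S12-y->S10; S13-x->S11; S13-y->S12; S14-x->S13; S14-y->S14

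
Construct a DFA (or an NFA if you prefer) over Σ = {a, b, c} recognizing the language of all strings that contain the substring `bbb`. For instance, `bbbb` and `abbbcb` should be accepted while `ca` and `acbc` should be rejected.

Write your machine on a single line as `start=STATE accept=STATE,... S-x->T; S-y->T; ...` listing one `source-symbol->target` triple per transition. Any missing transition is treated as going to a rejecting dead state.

start=S0; accept=S3; S0-a->S0; S0-b->S1; S0-c->S0; S1-a->S0; S1-b->S2; S1-c->S0; S2-a->S0; S2-b->S3; S2-c->S0; S3-a->S3; S3-b->S3; S3-c->S3

States S0..S2 record the length of the longest prefix of `bbb` that matches the current input suffix. Reaching S3 means `bbb` has been seen, and we stay there forever. Accept from S3.
4 states suffice.
        a   b   c  
>  S0   S0  S1  S0 
   S1   S0  S2  S0 
   S2   S0  S3  S0 
 * S3   S3  S3  S3 
(> = start, * = accepting)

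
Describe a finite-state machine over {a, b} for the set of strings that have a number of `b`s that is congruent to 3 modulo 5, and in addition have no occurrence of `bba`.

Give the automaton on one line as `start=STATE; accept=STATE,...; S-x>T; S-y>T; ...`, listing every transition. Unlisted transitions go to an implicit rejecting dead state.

start=q0; accept=q6,q9,q11; q0-a>q0; q0-b>q1; q1-a>q2; q1-b>q3; q2-a>q2; q2-b>q4; q3-a>q5; q3-b>q6; q4-a>q7; q4-b>q6; q5-a>q5; q5-b>q5; q6-a>q5; q6-b>q8; q7-a>q7; q7-b>q9; q8-a>q5; q8-b>q10; q9-a>q11; q9-b>q8; q10-a>q5; q10-b>q12; q11-a>q11; q11-b>q13; q12-a>q5; q12-b>q3; q13-a>q14; q13-b>q10; q14-a>q14; q14-b>q15; q15-a>q0; q15-b>q12

Run two small machines in parallel and take their product. One (5 states) tracks the count of `b`s modulo 5; the other (4 states) tracks partial matches of the forbidden pattern `bba`. Each combined state is a pair, one component from each; accept when both components accept. Equivalent product states are then merged.
16 states suffice.
          a    b  
>  q0     q0   q1 
   q1     q2   q3 
   q2     q2   q4 
   q3     q5   q6 
   q4     q7   q6 
   q5     q5   q5 
 * q6     q5   q8 
   q7     q7   q9 
   q8     q5  q10 
 * q9    q11   q8 
   q10    q5  q12 
 * q11   q11  q13 
   q12    q5   q3 
   q13   q14  q10 
   q14   q14  q15 
   q15    q0  q12 
(> = start, * = accepting)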